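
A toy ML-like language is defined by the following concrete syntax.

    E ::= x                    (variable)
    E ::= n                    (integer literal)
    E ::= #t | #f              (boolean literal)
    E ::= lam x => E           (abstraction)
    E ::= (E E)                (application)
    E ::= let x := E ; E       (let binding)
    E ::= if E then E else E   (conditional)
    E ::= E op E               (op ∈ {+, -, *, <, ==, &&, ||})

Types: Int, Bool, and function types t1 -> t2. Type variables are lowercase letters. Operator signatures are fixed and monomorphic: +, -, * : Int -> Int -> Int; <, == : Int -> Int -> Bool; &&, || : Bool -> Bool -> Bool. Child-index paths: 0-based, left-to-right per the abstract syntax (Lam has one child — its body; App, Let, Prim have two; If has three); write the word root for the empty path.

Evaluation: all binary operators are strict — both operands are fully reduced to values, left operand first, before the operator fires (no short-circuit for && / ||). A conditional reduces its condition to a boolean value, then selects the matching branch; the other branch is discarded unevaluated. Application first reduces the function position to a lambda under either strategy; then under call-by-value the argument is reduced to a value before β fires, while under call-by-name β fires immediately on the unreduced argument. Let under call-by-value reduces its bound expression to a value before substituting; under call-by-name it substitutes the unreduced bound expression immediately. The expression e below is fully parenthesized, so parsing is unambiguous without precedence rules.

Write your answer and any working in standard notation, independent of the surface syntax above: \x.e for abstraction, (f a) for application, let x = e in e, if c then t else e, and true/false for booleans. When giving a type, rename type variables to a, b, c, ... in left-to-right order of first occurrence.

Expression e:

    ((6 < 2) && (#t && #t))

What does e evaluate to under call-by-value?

Derivation:
step 0: ((6 < 2) && (true && true))
step 1: [delta@0] (false && (true && true))
step 2: [delta@1] (false && true)
step 3: [delta@root] false

Answer: false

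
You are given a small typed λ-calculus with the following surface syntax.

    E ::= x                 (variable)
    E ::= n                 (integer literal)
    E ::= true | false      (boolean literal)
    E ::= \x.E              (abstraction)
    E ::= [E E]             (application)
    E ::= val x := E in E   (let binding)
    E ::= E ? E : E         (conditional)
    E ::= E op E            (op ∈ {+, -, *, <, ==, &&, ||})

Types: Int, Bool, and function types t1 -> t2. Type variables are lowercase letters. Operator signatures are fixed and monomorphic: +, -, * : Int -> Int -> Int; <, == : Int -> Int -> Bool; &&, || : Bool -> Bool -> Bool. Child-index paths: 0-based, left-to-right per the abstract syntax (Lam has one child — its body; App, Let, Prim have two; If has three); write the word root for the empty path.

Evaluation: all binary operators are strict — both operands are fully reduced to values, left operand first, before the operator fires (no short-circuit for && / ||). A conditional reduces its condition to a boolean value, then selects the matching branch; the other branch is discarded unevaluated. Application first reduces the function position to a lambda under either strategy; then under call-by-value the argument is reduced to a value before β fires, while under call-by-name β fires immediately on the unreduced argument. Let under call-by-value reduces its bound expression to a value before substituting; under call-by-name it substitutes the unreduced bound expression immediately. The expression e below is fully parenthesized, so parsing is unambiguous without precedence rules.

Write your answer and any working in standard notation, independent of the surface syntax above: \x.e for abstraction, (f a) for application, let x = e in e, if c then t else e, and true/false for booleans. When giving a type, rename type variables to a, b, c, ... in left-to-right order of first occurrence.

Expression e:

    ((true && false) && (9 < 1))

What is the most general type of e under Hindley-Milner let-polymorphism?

Trace:
  unify Bool ~ Bool
  unify Bool ~ Bool
  unify Bool ~ Bool
  unify Int ~ Int
  unify Int ~ Int
  unify Bool ~ Bool

Answer: Bool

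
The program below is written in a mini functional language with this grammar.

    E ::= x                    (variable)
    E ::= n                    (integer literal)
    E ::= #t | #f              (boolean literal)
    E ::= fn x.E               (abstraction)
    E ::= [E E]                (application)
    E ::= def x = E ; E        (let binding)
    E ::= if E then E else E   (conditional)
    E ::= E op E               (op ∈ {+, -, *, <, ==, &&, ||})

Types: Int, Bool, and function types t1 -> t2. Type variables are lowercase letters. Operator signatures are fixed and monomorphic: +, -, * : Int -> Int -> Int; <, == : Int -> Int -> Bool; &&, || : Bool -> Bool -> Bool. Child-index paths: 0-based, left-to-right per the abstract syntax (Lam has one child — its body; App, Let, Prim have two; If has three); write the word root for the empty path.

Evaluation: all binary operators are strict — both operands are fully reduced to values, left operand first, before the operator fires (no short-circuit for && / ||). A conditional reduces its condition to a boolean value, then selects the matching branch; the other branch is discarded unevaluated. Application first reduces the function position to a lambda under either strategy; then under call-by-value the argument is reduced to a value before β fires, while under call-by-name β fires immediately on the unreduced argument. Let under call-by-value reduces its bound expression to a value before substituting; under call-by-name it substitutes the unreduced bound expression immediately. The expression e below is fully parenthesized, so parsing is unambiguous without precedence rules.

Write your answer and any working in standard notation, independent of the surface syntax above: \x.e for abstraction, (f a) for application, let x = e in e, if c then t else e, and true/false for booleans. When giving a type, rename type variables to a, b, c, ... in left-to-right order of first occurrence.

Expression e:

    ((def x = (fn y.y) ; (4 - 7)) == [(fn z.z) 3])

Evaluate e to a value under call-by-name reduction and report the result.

Trace:
step 0: ((let x = (\y.y) in (4 - 7)) == ((\z.z) 3))
step 1: [let@0] ((4 - 7) == ((\z.z) 3))
step 2: [delta@0] (-3 == ((\z.z) 3))
step 3: [beta@1] (-3 == 3)
step 4: [delta@root] false

Answer: false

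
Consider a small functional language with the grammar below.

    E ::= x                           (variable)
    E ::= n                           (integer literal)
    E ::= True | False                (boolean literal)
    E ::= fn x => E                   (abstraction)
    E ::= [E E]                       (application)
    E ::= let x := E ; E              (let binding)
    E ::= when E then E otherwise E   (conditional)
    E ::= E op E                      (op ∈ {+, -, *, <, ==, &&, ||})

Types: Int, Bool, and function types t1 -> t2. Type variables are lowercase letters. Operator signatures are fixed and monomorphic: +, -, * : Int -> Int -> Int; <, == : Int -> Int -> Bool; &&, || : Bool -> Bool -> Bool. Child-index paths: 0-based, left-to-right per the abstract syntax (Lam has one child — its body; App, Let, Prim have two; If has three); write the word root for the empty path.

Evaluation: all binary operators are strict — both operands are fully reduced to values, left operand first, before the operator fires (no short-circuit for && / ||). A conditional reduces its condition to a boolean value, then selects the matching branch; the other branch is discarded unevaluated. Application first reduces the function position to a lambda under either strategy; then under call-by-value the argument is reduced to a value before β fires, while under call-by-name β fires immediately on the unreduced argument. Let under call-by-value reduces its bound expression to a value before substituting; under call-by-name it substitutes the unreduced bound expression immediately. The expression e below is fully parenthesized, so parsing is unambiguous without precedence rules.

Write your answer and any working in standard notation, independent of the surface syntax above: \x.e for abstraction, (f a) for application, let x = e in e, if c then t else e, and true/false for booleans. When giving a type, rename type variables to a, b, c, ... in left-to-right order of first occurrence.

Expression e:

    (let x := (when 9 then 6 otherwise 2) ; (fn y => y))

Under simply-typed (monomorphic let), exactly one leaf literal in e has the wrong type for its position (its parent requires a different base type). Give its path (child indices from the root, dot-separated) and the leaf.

Derivation:
  unify Int ~ Bool
  FAIL: mismatch Int ~ Bool

Answer: 0.0 : 9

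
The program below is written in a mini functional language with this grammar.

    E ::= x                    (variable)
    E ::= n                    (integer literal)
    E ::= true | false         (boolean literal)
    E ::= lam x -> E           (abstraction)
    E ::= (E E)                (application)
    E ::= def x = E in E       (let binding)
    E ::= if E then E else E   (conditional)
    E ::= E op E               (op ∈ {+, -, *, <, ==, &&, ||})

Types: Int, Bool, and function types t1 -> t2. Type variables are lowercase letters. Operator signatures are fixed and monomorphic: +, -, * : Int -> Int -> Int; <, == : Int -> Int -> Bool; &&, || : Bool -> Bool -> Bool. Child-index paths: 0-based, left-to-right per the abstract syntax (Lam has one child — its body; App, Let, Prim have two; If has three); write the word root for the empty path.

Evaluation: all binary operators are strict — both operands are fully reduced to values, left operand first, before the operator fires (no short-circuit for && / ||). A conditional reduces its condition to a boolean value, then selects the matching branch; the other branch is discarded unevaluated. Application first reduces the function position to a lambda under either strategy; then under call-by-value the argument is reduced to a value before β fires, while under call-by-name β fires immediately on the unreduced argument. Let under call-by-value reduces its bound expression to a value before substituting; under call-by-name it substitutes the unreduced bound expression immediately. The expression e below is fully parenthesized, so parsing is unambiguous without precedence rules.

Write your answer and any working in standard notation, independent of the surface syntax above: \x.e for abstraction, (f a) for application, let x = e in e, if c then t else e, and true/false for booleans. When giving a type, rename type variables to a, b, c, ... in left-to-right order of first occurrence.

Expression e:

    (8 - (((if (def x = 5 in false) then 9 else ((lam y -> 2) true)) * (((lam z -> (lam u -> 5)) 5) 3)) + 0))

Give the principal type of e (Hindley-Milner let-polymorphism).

Answer: Int

Trace:
  unify Int ~ Int
let x : Int
  unify Bool ~ Bool
\y._ : a -> Int
  unify a -> Int ~ Bool -> b
  unify a ~ Bool
  unify Int ~ b
_ _ : Int
  unify Int ~ Int
  unify Int ~ Int
\u._ : d -> Int
\z._ : c -> d -> Int
  unify c -> d -> Int ~ Int -> e
  unify c ~ Int
  unify d -> Int ~ e
_ _ : d -> Int
  unify d -> Int ~ Int -> f
  unify d ~ Int
  unify Int ~ f
_ _ : Int
  unify Int ~ Int
  unify Int ~ Int
  unify Int ~ Int
  unify Int ~ Int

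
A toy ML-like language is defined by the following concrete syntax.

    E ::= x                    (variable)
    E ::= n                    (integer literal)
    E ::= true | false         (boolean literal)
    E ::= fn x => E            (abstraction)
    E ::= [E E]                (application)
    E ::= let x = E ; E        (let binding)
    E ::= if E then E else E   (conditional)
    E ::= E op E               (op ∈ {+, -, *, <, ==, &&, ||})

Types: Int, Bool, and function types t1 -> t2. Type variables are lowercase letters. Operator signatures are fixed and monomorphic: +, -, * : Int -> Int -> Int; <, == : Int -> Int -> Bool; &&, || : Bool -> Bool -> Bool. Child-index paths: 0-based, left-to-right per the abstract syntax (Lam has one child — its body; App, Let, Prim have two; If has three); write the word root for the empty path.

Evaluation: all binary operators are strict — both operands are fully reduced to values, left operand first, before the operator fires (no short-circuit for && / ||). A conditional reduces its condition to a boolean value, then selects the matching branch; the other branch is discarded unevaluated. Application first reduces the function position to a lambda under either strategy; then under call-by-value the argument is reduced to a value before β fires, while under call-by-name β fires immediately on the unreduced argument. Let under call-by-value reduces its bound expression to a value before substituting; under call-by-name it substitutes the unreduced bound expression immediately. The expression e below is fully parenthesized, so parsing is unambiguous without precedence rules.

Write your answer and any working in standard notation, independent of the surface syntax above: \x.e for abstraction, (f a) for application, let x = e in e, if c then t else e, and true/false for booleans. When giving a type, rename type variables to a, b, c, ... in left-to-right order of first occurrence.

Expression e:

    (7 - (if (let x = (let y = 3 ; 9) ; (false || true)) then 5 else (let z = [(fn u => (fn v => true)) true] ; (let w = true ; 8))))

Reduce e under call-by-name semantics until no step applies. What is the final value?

Answer: 2

Derivation:
step 0: (7 - (if (let x = (let y = 3 in 9) in (false || true)) then 5 else (let z = ((\u.(\v.true)) true) in (let w = true in 8))))
step 1: [let@1.0] (7 - (if (false || true) then 5 else (let z = ((\u.(\v.true)) true) in (let w = true in 8))))
step 2: [delta@1.0] (7 - (if true then 5 else (let z = ((\u.(\v.true)) true) in (let w = true in 8))))
step 3: [if@1] (7 - 5)
step 4: [delta@root] 2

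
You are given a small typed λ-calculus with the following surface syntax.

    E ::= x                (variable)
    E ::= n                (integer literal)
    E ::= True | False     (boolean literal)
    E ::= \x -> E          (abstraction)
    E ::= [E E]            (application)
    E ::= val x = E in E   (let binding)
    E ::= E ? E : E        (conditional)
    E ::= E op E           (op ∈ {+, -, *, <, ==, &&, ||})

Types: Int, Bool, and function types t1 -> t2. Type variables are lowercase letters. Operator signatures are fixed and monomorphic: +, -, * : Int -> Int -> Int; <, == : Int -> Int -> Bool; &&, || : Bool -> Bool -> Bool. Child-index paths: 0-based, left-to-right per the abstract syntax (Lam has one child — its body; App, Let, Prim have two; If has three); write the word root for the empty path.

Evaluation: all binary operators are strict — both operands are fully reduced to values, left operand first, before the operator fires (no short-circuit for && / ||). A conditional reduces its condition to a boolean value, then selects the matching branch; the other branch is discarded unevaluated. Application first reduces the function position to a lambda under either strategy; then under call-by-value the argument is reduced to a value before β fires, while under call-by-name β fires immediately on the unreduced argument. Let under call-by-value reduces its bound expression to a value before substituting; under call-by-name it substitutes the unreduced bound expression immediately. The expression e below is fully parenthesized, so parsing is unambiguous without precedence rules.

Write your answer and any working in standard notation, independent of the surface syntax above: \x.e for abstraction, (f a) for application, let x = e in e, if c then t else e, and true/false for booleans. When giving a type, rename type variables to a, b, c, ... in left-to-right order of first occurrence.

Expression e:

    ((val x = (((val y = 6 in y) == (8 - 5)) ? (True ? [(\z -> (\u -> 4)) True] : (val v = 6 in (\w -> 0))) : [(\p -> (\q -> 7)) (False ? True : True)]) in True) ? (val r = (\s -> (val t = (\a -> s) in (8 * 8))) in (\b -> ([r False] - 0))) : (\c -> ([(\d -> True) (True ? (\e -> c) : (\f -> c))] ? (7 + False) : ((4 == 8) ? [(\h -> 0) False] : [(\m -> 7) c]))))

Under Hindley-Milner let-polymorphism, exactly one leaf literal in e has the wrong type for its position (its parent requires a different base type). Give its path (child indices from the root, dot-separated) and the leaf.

Answer: 2.0.1.1 : false

Working:
let y : Int
y : Int
  unify Int ~ Int
  unify Int ~ Int
  unify Int ~ Int
  unify Int ~ Int
  unify Bool ~ Bool
  unify Bool ~ Bool
\u._ : b -> Int
\z._ : a -> b -> Int
  unify a -> b -> Int ~ Bool -> c
  unify a ~ Bool
  unify b -> Int ~ c
_ _ : b -> Int
let v : Int
\w._ : d -> Int
  unify b -> Int ~ d -> Int
  unify b ~ d
  unify Int ~ Int
\q._ : f -> Int
\p._ : e -> f -> Int
  unify Bool ~ Bool
  unify Bool ~ Bool
  unify e -> f -> Int ~ Bool -> g
  unify e ~ Bool
  unify f -> Int ~ g
_ _ : f -> Int
  unify d -> Int ~ f -> Int
  unify d ~ f
  unify Int ~ Int
let x : forall. f -> Int
  unify Bool ~ Bool
s : h
\a._ : i -> h
let t : forall. i -> h
  unify Int ~ Int
  unify Int ~ Int
\s._ : h -> Int
let r : forall. h -> Int
r : k -> Int
  unify k -> Int ~ Bool -> l
  unify k ~ Bool
  unify Int ~ l
_ _ : Int
  unify Int ~ Int
  unify Int ~ Int
\b._ : j -> Int
\d._ : n -> Bool
  unify Bool ~ Bool
c : m
\e._ : o -> m
c : m
\f._ : p -> m
  unify o -> m ~ p -> m
  unify o ~ p
  unify m ~ m
  unify n -> Bool ~ (p -> m) -> q
  unify n ~ p -> m
  unify Bool ~ q
_ _ : Bool
  unify Bool ~ Bool
  unify Int ~ Int
  unify Bool ~ Int
  FAIL: mismatch Bool ~ Int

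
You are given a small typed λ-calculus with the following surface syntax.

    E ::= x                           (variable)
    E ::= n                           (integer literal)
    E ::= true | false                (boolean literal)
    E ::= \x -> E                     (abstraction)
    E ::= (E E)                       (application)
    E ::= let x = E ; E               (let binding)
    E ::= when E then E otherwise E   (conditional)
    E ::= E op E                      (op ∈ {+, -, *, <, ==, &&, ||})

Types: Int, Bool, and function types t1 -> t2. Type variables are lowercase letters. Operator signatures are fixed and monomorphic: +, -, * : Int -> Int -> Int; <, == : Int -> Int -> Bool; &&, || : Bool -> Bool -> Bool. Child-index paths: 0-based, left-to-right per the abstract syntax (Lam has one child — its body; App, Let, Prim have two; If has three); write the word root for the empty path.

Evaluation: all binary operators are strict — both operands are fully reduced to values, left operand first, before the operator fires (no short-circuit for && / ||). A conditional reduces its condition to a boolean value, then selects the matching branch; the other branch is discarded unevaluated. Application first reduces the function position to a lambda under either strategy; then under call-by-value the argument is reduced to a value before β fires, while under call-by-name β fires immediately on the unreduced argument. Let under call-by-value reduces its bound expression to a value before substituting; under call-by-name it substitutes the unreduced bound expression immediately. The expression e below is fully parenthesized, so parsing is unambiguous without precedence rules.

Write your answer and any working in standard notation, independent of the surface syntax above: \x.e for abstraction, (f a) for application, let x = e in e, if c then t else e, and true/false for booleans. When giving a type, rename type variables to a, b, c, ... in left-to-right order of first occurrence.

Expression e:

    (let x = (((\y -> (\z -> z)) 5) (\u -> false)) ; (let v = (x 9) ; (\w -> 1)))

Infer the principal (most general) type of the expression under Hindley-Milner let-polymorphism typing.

Answer: a -> Int

Working:
z : b
\z._ : b -> b
\y._ : a -> b -> b
  unify a -> b -> b ~ Int -> c
  unify a ~ Int
  unify b -> b ~ c
_ _ : b -> b
\u._ : d -> Bool
  unify b -> b ~ (d -> Bool) -> e
  unify b ~ d -> Bool
  unify d -> Bool ~ e
_ _ : d -> Bool
let x : forall. d -> Bool
x : f -> Bool
  unify f -> Bool ~ Int -> g
  unify f ~ Int
  unify Bool ~ g
_ _ : Bool
let v : Bool
\w._ : h -> Int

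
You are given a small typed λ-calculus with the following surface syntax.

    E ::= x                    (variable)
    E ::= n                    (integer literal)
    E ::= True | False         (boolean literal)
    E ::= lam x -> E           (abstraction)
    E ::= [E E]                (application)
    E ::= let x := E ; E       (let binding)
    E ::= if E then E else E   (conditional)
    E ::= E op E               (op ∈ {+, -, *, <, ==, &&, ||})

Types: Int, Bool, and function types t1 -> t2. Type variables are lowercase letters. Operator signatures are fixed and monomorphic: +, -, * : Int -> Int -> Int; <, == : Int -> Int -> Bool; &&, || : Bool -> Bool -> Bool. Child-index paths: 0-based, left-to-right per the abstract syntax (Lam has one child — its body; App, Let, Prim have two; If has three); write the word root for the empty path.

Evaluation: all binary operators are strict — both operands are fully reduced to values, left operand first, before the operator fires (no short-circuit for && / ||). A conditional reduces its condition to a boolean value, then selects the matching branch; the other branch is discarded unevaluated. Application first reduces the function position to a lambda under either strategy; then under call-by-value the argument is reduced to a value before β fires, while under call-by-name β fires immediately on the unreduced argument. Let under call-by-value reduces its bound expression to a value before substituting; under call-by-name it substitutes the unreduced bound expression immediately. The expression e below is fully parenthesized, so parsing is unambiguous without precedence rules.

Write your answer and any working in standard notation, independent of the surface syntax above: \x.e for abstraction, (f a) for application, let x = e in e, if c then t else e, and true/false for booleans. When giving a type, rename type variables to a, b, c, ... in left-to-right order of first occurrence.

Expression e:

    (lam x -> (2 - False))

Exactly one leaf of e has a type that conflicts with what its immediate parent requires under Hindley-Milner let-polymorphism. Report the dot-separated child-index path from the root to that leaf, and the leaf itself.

Answer: 0.1 : false

Derivation:
  unify Int ~ Int
  unify Bool ~ Int
  FAIL: mismatch Bool ~ Int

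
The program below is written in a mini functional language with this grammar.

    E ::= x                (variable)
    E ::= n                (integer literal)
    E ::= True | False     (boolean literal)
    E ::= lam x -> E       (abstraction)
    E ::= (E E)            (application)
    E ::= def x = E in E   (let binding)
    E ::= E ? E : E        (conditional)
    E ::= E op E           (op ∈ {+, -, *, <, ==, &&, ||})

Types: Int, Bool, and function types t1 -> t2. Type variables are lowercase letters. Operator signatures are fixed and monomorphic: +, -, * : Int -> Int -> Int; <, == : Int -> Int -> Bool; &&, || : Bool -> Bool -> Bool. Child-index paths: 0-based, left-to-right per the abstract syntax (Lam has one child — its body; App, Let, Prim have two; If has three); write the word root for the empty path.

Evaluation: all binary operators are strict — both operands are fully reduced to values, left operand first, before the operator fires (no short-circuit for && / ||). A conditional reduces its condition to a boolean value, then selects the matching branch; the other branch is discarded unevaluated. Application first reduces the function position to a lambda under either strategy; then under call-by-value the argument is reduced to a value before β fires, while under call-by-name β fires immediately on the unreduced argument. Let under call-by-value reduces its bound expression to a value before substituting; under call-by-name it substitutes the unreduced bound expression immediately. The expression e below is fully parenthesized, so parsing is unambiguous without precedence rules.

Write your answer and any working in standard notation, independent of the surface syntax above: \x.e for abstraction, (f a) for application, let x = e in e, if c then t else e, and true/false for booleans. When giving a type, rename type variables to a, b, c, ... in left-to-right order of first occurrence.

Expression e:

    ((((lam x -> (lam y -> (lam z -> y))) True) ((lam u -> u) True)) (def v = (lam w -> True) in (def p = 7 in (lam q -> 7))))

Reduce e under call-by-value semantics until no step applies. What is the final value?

Answer: true

Derivation:
step 0: ((((\x.(\y.(\z.y))) true) ((\u.u) true)) (let v = (\w.true) in (let p = 7 in (\q.7))))
step 1: [beta@0.0] (((\y.(\z.y)) ((\u.u) true)) (let v = (\w.true) in (let p = 7 in (\q.7))))
step 2: [beta@0.1] (((\y.(\z.y)) true) (let v = (\w.true) in (let p = 7 in (\q.7))))
step 3: [beta@0] ((\z.true) (let v = (\w.true) in (let p = 7 in (\q.7))))
step 4: [let@1] ((\z.true) (let p = 7 in (\q.7)))
step 5: [let@1] ((\z.true) (\q.7))
step 6: [beta@root] true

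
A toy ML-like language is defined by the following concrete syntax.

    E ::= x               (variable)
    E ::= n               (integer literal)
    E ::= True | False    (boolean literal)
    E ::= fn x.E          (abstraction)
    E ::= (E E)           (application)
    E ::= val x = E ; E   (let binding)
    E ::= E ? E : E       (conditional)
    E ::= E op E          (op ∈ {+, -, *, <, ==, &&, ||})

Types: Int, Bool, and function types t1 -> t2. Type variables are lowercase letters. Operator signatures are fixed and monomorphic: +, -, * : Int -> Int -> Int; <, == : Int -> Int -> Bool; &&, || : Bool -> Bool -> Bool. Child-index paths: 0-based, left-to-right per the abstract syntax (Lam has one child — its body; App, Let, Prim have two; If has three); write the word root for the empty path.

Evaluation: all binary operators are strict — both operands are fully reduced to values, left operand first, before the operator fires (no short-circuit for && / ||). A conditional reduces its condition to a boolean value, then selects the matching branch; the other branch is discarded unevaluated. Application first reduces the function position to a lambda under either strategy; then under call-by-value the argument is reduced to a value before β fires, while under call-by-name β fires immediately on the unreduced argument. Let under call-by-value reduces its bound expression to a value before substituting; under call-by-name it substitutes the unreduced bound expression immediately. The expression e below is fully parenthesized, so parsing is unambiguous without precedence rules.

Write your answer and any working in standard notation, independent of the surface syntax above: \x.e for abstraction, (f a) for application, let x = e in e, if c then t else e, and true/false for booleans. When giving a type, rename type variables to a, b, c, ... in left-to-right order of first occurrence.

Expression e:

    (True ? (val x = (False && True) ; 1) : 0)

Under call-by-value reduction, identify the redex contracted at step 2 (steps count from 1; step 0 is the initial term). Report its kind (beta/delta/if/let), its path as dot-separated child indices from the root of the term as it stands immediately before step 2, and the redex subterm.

Answer: delta at 0 : (false && true)

Derivation:
step 0: (if true then (let x = (false && true) in 1) else 0)
step 1: [if@root] (let x = (false && true) in 1)
step 2: [delta@0] (let x = false in 1)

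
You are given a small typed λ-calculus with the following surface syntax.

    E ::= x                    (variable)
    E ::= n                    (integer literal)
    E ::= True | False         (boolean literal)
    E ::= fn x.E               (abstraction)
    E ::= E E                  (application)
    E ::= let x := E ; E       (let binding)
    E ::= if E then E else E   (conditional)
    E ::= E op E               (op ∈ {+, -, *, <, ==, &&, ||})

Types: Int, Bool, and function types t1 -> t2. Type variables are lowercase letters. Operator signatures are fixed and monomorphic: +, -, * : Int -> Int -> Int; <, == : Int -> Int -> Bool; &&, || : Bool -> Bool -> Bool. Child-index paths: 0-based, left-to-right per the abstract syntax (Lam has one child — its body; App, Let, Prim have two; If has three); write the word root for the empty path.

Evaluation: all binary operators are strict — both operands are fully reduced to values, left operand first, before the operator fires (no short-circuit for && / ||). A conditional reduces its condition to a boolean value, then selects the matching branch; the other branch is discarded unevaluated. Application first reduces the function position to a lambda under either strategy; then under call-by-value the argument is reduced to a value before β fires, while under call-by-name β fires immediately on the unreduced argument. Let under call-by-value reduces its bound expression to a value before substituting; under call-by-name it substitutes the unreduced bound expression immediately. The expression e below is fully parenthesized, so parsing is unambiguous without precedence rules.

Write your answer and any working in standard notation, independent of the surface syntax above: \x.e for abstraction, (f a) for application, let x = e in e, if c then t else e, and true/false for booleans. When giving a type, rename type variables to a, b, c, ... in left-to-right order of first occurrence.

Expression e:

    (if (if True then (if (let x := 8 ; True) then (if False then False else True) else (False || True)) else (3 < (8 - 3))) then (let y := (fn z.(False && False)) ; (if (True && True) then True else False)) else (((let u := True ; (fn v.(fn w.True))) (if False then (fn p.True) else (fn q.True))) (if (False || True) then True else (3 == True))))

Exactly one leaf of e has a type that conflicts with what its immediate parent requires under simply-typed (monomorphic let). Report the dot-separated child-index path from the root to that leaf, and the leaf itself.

Derivation:
  unify Bool ~ Bool
let x : Int
  unify Bool ~ Bool
  unify Bool ~ Bool
  unify Bool ~ Bool
  unify Bool ~ Bool
  unify Bool ~ Bool
  unify Bool ~ Bool
  unify Int ~ Int
  unify Int ~ Int
  unify Int ~ Int
  unify Int ~ Int
  unify Bool ~ Bool
  unify Bool ~ Bool
  unify Bool ~ Bool
  unify Bool ~ Bool
\z._ : a -> Bool
let y : a -> Bool
  unify Bool ~ Bool
  unify Bool ~ Bool
  unify Bool ~ Bool
  unify Bool ~ Bool
let u : Bool
\w._ : c -> Bool
\v._ : b -> c -> Bool
  unify Bool ~ Bool
\p._ : d -> Bool
\q._ : e -> Bool
  unify d -> Bool ~ e -> Bool
  unify d ~ e
  unify Bool ~ Bool
  unify b -> c -> Bool ~ (e -> Bool) -> f
  unify b ~ e -> Bool
  unify c -> Bool ~ f
_ _ : c -> Bool
  unify Bool ~ Bool
  unify Bool ~ Bool
  unify Bool ~ Bool
  unify Int ~ Int
  unify Bool ~ Int
  FAIL: mismatch Bool ~ Int

Answer: 2.1.2.1 : true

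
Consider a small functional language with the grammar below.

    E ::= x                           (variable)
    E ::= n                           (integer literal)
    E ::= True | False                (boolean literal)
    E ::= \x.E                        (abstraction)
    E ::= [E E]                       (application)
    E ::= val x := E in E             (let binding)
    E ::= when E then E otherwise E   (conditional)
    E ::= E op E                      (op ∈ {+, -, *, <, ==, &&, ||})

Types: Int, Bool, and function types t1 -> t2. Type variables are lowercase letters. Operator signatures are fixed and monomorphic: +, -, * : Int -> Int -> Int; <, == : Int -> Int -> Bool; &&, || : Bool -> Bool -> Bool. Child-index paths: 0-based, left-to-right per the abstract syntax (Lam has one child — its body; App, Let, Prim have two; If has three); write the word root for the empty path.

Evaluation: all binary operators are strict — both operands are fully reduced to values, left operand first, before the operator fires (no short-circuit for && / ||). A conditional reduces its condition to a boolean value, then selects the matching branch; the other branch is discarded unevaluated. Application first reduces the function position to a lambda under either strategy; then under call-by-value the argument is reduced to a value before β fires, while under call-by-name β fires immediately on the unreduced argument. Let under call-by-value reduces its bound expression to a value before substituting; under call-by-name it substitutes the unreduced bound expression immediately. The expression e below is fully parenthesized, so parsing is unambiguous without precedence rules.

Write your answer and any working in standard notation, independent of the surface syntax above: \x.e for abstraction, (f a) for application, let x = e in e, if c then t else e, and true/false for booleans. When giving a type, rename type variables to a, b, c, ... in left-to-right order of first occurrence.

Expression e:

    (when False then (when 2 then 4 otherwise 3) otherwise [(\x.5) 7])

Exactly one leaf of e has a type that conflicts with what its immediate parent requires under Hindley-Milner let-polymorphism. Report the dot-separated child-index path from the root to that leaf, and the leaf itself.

Answer: 1.0 : 2

Derivation:
  unify Bool ~ Bool
  unify Int ~ Bool
  FAIL: mismatch Int ~ Bool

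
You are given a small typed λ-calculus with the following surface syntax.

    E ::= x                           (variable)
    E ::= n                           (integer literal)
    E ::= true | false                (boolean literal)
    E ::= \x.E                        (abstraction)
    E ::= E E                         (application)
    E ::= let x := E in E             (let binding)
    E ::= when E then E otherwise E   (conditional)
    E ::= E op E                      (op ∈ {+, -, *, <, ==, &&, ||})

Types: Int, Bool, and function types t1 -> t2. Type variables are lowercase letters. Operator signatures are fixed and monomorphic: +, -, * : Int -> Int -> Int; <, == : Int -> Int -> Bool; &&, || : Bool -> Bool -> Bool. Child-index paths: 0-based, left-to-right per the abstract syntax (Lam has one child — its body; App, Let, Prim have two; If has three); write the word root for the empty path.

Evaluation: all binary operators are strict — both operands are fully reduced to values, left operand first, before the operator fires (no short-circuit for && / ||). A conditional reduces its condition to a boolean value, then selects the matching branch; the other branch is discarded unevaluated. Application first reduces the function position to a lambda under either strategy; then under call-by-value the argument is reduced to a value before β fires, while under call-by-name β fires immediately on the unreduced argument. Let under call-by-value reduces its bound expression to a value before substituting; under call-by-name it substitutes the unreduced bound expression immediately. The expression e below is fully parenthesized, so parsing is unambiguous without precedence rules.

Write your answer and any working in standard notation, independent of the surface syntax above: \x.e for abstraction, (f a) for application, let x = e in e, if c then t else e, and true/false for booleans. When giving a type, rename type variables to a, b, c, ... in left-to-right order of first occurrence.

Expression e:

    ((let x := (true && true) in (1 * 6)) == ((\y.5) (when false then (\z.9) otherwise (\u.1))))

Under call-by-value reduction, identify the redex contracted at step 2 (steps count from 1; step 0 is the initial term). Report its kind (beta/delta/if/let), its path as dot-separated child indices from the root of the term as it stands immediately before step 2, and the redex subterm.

Answer: let at 0 : (let x = true in (1 * 6))

Trace:
step 0: ((let x = (true && true) in (1 * 6)) == ((\y.5) (if false then (\z.9) else (\u.1))))
step 1: [delta@0.0] ((let x = true in (1 * 6)) == ((\y.5) (if false then (\z.9) else (\u.1))))
step 2: [let@0] ((1 * 6) == ((\y.5) (if false then (\z.9) else (\u.1))))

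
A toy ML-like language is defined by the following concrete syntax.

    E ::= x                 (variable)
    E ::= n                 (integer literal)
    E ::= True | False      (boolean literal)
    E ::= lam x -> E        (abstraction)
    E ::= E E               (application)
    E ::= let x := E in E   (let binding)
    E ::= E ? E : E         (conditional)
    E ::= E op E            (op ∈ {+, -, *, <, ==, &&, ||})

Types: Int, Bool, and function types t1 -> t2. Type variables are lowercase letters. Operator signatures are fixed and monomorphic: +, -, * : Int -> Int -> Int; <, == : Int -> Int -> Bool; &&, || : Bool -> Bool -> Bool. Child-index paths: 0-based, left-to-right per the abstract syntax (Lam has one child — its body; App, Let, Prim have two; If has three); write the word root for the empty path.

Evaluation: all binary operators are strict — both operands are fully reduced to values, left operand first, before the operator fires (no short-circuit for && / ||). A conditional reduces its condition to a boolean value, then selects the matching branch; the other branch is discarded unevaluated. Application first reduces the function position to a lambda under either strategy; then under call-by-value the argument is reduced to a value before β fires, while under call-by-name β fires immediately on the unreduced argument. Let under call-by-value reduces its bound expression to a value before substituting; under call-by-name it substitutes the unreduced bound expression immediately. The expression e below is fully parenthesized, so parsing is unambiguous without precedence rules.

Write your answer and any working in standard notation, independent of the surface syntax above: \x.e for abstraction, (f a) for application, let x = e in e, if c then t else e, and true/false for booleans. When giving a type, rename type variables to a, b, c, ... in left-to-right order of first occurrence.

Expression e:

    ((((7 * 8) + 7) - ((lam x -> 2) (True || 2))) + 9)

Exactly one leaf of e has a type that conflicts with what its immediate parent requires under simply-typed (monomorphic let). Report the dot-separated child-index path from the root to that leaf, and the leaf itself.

Trace:
  unify Int ~ Int
  unify Int ~ Int
  unify Int ~ Int
  unify Int ~ Int
  unify Int ~ Int
\x._ : a -> Int
  unify Bool ~ Bool
  unify Int ~ Bool
  FAIL: mismatch Int ~ Bool

Answer: 0.1.1.1 : 2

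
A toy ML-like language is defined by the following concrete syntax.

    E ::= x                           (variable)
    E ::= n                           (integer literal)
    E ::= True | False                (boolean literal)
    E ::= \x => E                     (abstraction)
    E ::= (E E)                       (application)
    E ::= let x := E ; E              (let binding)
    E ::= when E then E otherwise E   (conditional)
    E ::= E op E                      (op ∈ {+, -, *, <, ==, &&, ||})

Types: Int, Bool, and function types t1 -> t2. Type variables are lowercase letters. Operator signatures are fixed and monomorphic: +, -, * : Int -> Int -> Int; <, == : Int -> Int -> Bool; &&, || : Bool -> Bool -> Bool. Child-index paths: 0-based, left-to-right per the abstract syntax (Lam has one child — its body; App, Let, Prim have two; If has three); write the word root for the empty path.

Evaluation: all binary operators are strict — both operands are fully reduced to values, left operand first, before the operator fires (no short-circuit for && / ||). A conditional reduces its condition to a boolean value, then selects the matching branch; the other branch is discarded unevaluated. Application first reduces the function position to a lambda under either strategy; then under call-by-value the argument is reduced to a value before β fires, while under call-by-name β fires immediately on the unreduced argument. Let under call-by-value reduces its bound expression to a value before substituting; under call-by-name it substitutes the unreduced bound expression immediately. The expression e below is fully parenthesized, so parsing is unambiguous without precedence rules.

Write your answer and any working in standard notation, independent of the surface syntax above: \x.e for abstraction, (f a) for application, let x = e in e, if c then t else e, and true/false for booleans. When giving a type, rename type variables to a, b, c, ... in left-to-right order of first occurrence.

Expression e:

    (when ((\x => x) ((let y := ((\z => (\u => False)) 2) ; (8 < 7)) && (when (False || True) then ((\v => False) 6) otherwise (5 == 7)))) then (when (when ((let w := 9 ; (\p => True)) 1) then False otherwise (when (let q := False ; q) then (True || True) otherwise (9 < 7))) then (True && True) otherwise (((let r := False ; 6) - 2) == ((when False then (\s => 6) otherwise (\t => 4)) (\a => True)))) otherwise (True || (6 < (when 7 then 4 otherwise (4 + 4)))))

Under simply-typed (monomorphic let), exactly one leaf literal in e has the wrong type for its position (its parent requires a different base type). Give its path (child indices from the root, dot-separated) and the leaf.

Answer: 2.1.1.0 : 7

Derivation:
x : a
\x._ : a -> a
\u._ : c -> Bool
\z._ : b -> c -> Bool
  unify b -> c -> Bool ~ Int -> d
  unify b ~ Int
  unify c -> Bool ~ d
_ _ : c -> Bool
let y : c -> Bool
  unify Int ~ Int
  unify Int ~ Int
  unify Bool ~ Bool
  unify Bool ~ Bool
  unify Bool ~ Bool
  unify Bool ~ Bool
\v._ : e -> Bool
  unify e -> Bool ~ Int -> f
  unify e ~ Int
  unify Bool ~ f
_ _ : Bool
  unify Int ~ Int
  unify Int ~ Int
  unify Bool ~ Bool
  unify Bool ~ Bool
  unify a -> a ~ Bool -> g
  unify a ~ Bool
  unify Bool ~ g
_ _ : Bool
  unify Bool ~ Bool
let w : Int
\p._ : h -> Bool
  unify h -> Bool ~ Int -> i
  unify h ~ Int
  unify Bool ~ i
_ _ : Bool
  unify Bool ~ Bool
let q : Bool
q : Bool
  unify Bool ~ Bool
  unify Bool ~ Bool
  unify Bool ~ Bool
  unify Int ~ Int
  unify Int ~ Int
  unify Bool ~ Bool
  unify Bool ~ Bool
  unify Bool ~ Bool
  unify Bool ~ Bool
  unify Bool ~ Bool
let r : Bool
  unify Int ~ Int
  unify Int ~ Int
  unify Int ~ Int
  unify Bool ~ Bool
\s._ : j -> Int
\t._ : k -> Int
  unify j -> Int ~ k -> Int
  unify j ~ k
  unify Int ~ Int
\a._ : l -> Bool
  unify k -> Int ~ (l -> Bool) -> m
  unify k ~ l -> Bool
  unify Int ~ m
_ _ : Int
  unify Int ~ Int
  unify Bool ~ Bool
  unify Bool ~ Bool
  unify Int ~ Int
  unify Int ~ Bool
  FAIL: mismatch Int ~ Bool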